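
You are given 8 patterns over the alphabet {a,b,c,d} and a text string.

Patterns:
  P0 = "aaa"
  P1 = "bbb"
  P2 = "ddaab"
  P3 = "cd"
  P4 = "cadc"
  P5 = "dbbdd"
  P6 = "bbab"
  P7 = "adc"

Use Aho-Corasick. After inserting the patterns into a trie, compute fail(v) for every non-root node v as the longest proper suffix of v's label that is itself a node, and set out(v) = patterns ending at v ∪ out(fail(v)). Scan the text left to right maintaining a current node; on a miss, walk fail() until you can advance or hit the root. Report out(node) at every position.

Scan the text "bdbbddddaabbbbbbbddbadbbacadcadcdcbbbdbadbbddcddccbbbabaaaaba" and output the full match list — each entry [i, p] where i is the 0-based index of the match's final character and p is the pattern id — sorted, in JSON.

Construct AC machine:
Trie nodes:
  0='ε' goto a→1 b→4 c→12 d→7
  1='a' goto a→2 d→23
  2='aa' goto a→3
  3='aaa' goto ·  ←P0
  4='b' goto b→5
  5='bb' goto a→21 b→6
  6='bbb' goto ·  ←P1
  7='d' goto b→17 d→8
  8='dd' goto a→9
  9='dda' goto a→10
  10='ddaa' goto b→11
  11='ddaab' goto ·  ←P2
  12='c' goto a→14 d→13
  13='cd' goto ·  ←P3
  14='ca' goto d→15
  15='cad' goto c→16
  16='cadc' goto ·  ←P4
  17='db' goto b→18
  18='dbb' goto d→19
  19='dbbd' goto d→20
  20='dbbdd' goto ·  ←P5
  21='bba' goto b→22
  22='bbab' goto ·  ←P6
  23='ad' goto c→24
  24='adc' goto ·  ←P7

BFS fail/out derivation:
  fail(1) 'a': from fail(0)=0 chase 'a': 0 ⇒ 0;  out=∅∪out(0)=∅
  fail(4) 'b': from fail(0)=0 chase 'b': 0 ⇒ 0;  out=∅∪out(0)=∅
  fail(7) 'd': from fail(0)=0 chase 'd': 0 ⇒ 0;  out=∅∪out(0)=∅
  fail(12) 'c': from fail(0)=0 chase 'c': 0 ⇒ 0;  out=∅∪out(0)=∅
  fail(2) 'aa': from fail(1)=0 chase 'a': 0 ⇒ 1;  out=∅∪out(1)=∅
  fail(5) 'bb': from fail(4)=0 chase 'b': 0 ⇒ 4;  out=∅∪out(4)=∅
  fail(8) 'dd': from fail(7)=0 chase 'd': 0 ⇒ 7;  out=∅∪out(7)=∅
  fail(13) 'cd': from fail(12)=0 chase 'd': 0 ⇒ 7;  out={3}∪out(7)={3}
  fail(14) 'ca': from fail(12)=0 chase 'a': 0 ⇒ 1;  out=∅∪out(1)=∅
  fail(17) 'db': from fail(7)=0 chase 'b': 0 ⇒ 4;  out=∅∪out(4)=∅
  fail(23) 'ad': from fail(1)=0 chase 'd': 0 ⇒ 7;  out=∅∪out(7)=∅
  fail(3) 'aaa': from fail(2)=1 chase 'a': 1 ⇒ 2;  out={0}∪out(2)={0}
  fail(6) 'bbb': from fail(5)=4 chase 'b': 4 ⇒ 5;  out={1}∪out(5)={1}
  fail(9) 'dda': from fail(8)=7 chase 'a': 7→0 ⇒ 1;  out=∅∪out(1)=∅
  fail(15) 'cad': from fail(14)=1 chase 'd': 1 ⇒ 23;  out=∅∪out(23)=∅
  fail(18) 'dbb': from fail(17)=4 chase 'b': 4 ⇒ 5;  out=∅∪out(5)=∅
  fail(21) 'bba': from fail(5)=4 chase 'a': 4→0 ⇒ 1;  out=∅∪out(1)=∅
  fail(24) 'adc': from fail(23)=7 chase 'c': 7→0 ⇒ 12;  out={7}∪out(12)={7}
  fail(10) 'ddaa': from fail(9)=1 chase 'a': 1 ⇒ 2;  out=∅∪out(2)=∅
  fail(16) 'cadc': from fail(15)=23 chase 'c': 23 ⇒ 24;  out={4}∪out(24)={4,7}
  fail(19) 'dbbd': from fail(18)=5 chase 'd': 5→4→0 ⇒ 7;  out=∅∪out(7)=∅
  fail(22) 'bbab': from fail(21)=1 chase 'b': 1→0 ⇒ 4;  out={6}∪out(4)={6}
  fail(11) 'ddaab': from fail(10)=2 chase 'b': 2→1→0 ⇒ 4;  out={2}∪out(4)={2}
  fail(20) 'dbbdd': from fail(19)=7 chase 'd': 7 ⇒ 8;  out={5}∪out(8)={5}

Run:
[0] read 'b'  n0⇒n4
[1] read 'd'  n4⇒n7 (via fail)
[2] read 'b'  n7⇒n17
[3] read 'b'  n17⇒n18
[4] read 'd'  n18⇒n19
[5] read 'd'  n19⇒n20  ** P5@[1:5]
[6] read 'd'  n20⇒n8 (via fail)
[7] read 'd'  n8⇒n8 (via fail)
[8] read 'a'  n8⇒n9
[9] read 'a'  n9⇒n10
[10] read 'b'  n10⇒n11  ** P2@[6:10]
[11] read 'b'  n11⇒n5 (via fail)
[12] read 'b'  n5⇒n6  ** P1@[10:12]
[13] read 'b'  n6⇒n6 (via fail)  ** P1@[11:13]
[14] read 'b'  n6⇒n6 (via fail)  ** P1@[12:14]
[15] read 'b'  n6⇒n6 (via fail)  ** P1@[13:15]
[16] read 'b'  n6⇒n6 (via fail)  ** P1@[14:16]
[17] read 'd'  n6⇒n7 (via fail)
[18] read 'd'  n7⇒n8
[19] read 'b'  n8⇒n17 (via fail)
[20] read 'a'  n17⇒n1 (via fail)
[21] read 'd'  n1⇒n23
[22] read 'b'  n23⇒n17 (via fail)
[23] read 'b'  n17⇒n18
[24] read 'a'  n18⇒n21 (via fail)
[25] read 'c'  n21⇒n12 (via fail)
[26] read 'a'  n12⇒n14
[27] read 'd'  n14⇒n15
[28] read 'c'  n15⇒n16  ** P4@[25:28],P7@[26:28]
[29] read 'a'  n16⇒n14 (via fail)
[30] read 'd'  n14⇒n15
[31] read 'c'  n15⇒n16  ** P4@[28:31],P7@[29:31]
[32] read 'd'  n16⇒n13 (via fail)  ** P3@[31:32]
[33] read 'c'  n13⇒n12 (via fail)
[34] read 'b'  n12⇒n4 (via fail)
[35] read 'b'  n4⇒n5
[36] read 'b'  n5⇒n6  ** P1@[34:36]
[37] read 'd'  n6⇒n7 (via fail)
[38] read 'b'  n7⇒n17
[39] read 'a'  n17⇒n1 (via fail)
[40] read 'd'  n1⇒n23
[41] read 'b'  n23⇒n17 (via fail)
[42] read 'b'  n17⇒n18
[43] read 'd'  n18⇒n19
[44] read 'd'  n19⇒n20  ** P5@[40:44]
[45] read 'c'  n20⇒n12 (via fail)
[46] read 'd'  n12⇒n13  ** P3@[45:46]
[47] read 'd'  n13⇒n8 (via fail)
[48] read 'c'  n8⇒n12 (via fail)
[49] read 'c'  n12⇒n12 (via fail)
[50] read 'b'  n12⇒n4 (via fail)
[51] read 'b'  n4⇒n5
[52] read 'b'  n5⇒n6  ** P1@[50:52]
[53] read 'a'  n6⇒n21 (via fail)
[54] read 'b'  n21⇒n22  ** P6@[51:54]
[55] read 'a'  n22⇒n1 (via fail)
[56] read 'a'  n1⇒n2
[57] read 'a'  n2⇒n3  ** P0@[55:57]
[58] read 'a'  n3⇒n3 (via fail)  ** P0@[56:58]
[59] read 'b'  n3⇒n4 (via fail)
[60] read 'a'  n4⇒n1 (via fail)

Matches: [[5,5],[10,2],[12,1],[13,1],[14,1],[15,1],[16,1],[28,4],[28,7],[31,4],[31,7],[32,3],[36,1],[44,5],[46,3],[52,1],[54,6],[57,0],[58,0]]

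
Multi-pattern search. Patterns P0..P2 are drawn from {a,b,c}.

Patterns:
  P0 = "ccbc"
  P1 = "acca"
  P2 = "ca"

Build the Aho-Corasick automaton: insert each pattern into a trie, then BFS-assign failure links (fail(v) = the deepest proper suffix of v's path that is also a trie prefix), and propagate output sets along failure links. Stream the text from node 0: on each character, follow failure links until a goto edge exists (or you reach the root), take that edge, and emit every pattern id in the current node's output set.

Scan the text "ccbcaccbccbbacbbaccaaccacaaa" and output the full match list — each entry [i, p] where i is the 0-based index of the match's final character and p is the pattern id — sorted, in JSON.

Construct AC machine:
Trie (insert patterns):
  0='ε' goto a→5 c→1
  1='c' goto a→9 c→2
  2='cc' goto b→3
  3='ccb' goto c→4
  4='ccbc' goto ·  ←P0
  5='a' goto c→6
  6='ac' goto c→7
  7='acc' goto a→8
  8='acca' goto ·  ←P1
  9='ca' goto ·  ←P2

BFS fail/out derivation:
  fail(1) 'c': from fail(0)=0 chase 'c': 0 ⇒ 0;  out=∅∪out(0)=∅
  fail(5) 'a': from fail(0)=0 chase 'a': 0 ⇒ 0;  out=∅∪out(0)=∅
  fail(2) 'cc': from fail(1)=0 chase 'c': 0 ⇒ 1;  out=∅∪out(1)=∅
  fail(6) 'ac': from fail(5)=0 chase 'c': 0 ⇒ 1;  out=∅∪out(1)=∅
  fail(9) 'ca': from fail(1)=0 chase 'a': 0 ⇒ 5;  out={2}∪out(5)={2}
  fail(3) 'ccb': from fail(2)=1 chase 'b': 1→0 ⇒ 0;  out=∅∪out(0)=∅
  fail(7) 'acc': from fail(6)=1 chase 'c': 1 ⇒ 2;  out=∅∪out(2)=∅
  fail(4) 'ccbc': from fail(3)=0 chase 'c': 0 ⇒ 1;  out={0}∪out(1)={0}
  fail(8) 'acca': from fail(7)=2 chase 'a': 2→1 ⇒ 9;  out={1}∪out(9)={1,2}

Scan:
[0] read 'c'  n0⇒n1
[1] read 'c'  n1⇒n2
[2] read 'b'  n2⇒n3
[3] read 'c'  n3⇒n4  emit P0@[0:3]
[4] read 'a'  n4⇒n9 ·f  emit P2@[3:4]
[5] read 'c'  n9⇒n6 ·f
[6] read 'c'  n6⇒n7
[7] read 'b'  n7⇒n3 ·f
[8] read 'c'  n3⇒n4  emit P0@[5:8]
[9] read 'c'  n4⇒n2 ·f
[10] read 'b'  n2⇒n3
[11] read 'b'  n3⇒n0 ·f
[12] read 'a'  n0⇒n5
[13] read 'c'  n5⇒n6
[14] read 'b'  n6⇒n0 ·f
[15] read 'b'  n0⇒n0
[16] read 'a'  n0⇒n5
[17] read 'c'  n5⇒n6
[18] read 'c'  n6⇒n7
[19] read 'a'  n7⇒n8  emit P1@[16:19],P2@[18:19]
[20] read 'a'  n8⇒n5 ·f
[21] read 'c'  n5⇒n6
[22] read 'c'  n6⇒n7
[23] read 'a'  n7⇒n8  emit P1@[20:23],P2@[22:23]
[24] read 'c'  n8⇒n6 ·f
[25] read 'a'  n6⇒n9 ·f  emit P2@[24:25]
[26] read 'a'  n9⇒n5 ·f
[27] read 'a'  n5⇒n5 ·f

Result: [[3,0],[4,2],[8,0],[19,1],[19,2],[23,1],[23,2],[25,2]]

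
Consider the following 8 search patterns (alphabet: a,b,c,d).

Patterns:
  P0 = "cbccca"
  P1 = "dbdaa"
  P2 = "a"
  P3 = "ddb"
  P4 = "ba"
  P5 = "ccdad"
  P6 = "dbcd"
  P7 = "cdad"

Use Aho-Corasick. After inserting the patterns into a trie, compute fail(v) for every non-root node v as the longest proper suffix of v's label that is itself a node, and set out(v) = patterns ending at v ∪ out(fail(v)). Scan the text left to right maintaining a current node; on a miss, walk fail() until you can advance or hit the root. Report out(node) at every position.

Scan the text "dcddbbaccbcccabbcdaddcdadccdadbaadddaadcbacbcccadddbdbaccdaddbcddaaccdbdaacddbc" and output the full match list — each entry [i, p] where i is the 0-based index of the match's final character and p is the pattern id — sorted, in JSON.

Build automaton:
Trie (insert patterns):
  0='ε' goto a→12 b→15 c→1 d→7
  1='c' goto b→2 c→17 d→23
  2='cb' goto c→3
  3='cbc' goto c→4
  4='cbcc' goto c→5
  5='cbccc' goto a→6
  6='cbccca' goto ·  ←P0
  7='d' goto b→8 d→13
  8='db' goto c→21 d→9
  9='dbd' goto a→10
  10='dbda' goto a→11
  11='dbdaa' goto ·  ←P1
  12='a' goto ·  ←P2
  13='dd' goto b→14
  14='ddb' goto ·  ←P3
  15='b' goto a→16
  16='ba' goto ·  ←P4
  17='cc' goto d→18
  18='ccd' goto a→19
  19='ccda' goto d→20
  20='ccdad' goto ·  ←P5
  21='dbc' goto d→22
  22='dbcd' goto ·  ←P6
  23='cd' goto a→24
  24='cda' goto d→25
  25='cdad' goto ·  ←P7

BFS fail/out derivation:
  fail(1) 'c': from fail(0)=0 chase 'c': 0 ⇒ 0;  out=∅∪out(0)=∅
  fail(7) 'd': from fail(0)=0 chase 'd': 0 ⇒ 0;  out=∅∪out(0)=∅
  fail(12) 'a': from fail(0)=0 chase 'a': 0 ⇒ 0;  out={2}∪out(0)={2}
  fail(15) 'b': from fail(0)=0 chase 'b': 0 ⇒ 0;  out=∅∪out(0)=∅
  fail(2) 'cb': from fail(1)=0 chase 'b': 0 ⇒ 15;  out=∅∪out(15)=∅
  fail(8) 'db': from fail(7)=0 chase 'b': 0 ⇒ 15;  out=∅∪out(15)=∅
  fail(13) 'dd': from fail(7)=0 chase 'd': 0 ⇒ 7;  out=∅∪out(7)=∅
  fail(16) 'ba': from fail(15)=0 chase 'a': 0 ⇒ 12;  out={4}∪out(12)={2,4}
  fail(17) 'cc': from fail(1)=0 chase 'c': 0 ⇒ 1;  out=∅∪out(1)=∅
  fail(23) 'cd': from fail(1)=0 chase 'd': 0 ⇒ 7;  out=∅∪out(7)=∅
  fail(3) 'cbc': from fail(2)=15 chase 'c': 15→0 ⇒ 1;  out=∅∪out(1)=∅
  fail(9) 'dbd': from fail(8)=15 chase 'd': 15→0 ⇒ 7;  out=∅∪out(7)=∅
  fail(14) 'ddb': from fail(13)=7 chase 'b': 7 ⇒ 8;  out={3}∪out(8)={3}
  fail(18) 'ccd': from fail(17)=1 chase 'd': 1 ⇒ 23;  out=∅∪out(23)=∅
  fail(21) 'dbc': from fail(8)=15 chase 'c': 15→0 ⇒ 1;  out=∅∪out(1)=∅
  fail(24) 'cda': from fail(23)=7 chase 'a': 7→0 ⇒ 12;  out=∅∪out(12)={2}
  fail(4) 'cbcc': from fail(3)=1 chase 'c': 1 ⇒ 17;  out=∅∪out(17)=∅
  fail(10) 'dbda': from fail(9)=7 chase 'a': 7→0 ⇒ 12;  out=∅∪out(12)={2}
  fail(19) 'ccda': from fail(18)=23 chase 'a': 23 ⇒ 24;  out=∅∪out(24)={2}
  fail(22) 'dbcd': from fail(21)=1 chase 'd': 1 ⇒ 23;  out={6}∪out(23)={6}
  fail(25) 'cdad': from fail(24)=12 chase 'd': 12→0 ⇒ 7;  out={7}∪out(7)={7}
  fail(5) 'cbccc': from fail(4)=17 chase 'c': 17→1 ⇒ 17;  out=∅∪out(17)=∅
  fail(11) 'dbdaa': from fail(10)=12 chase 'a': 12→0 ⇒ 12;  out={1}∪out(12)={1,2}
  fail(20) 'ccdad': from fail(19)=24 chase 'd': 24 ⇒ 25;  out={5}∪out(25)={5,7}
  fail(6) 'cbccca': from fail(5)=17 chase 'a': 17→1→0 ⇒ 12;  out={0}∪out(12)={0,2}

Run:
[0] read 'd'  n0⇒n7
[1] read 'c'  n7⇒n1 (fail-walked)
[2] read 'd'  n1⇒n23
[3] read 'd'  n23⇒n13 (fail-walked)
[4] read 'b'  n13⇒n14  → match P3@[2:4]
[5] read 'b'  n14⇒n15 (fail-walked)
[6] read 'a'  n15⇒n16  → match P2@[6:6],P4@[5:6]
[7] read 'c'  n16⇒n1 (fail-walked)
[8] read 'c'  n1⇒n17
[9] read 'b'  n17⇒n2 (fail-walked)
[10] read 'c'  n2⇒n3
[11] read 'c'  n3⇒n4
[12] read 'c'  n4⇒n5
[13] read 'a'  n5⇒n6  → match P0@[8:13],P2@[13:13]
[14] read 'b'  n6⇒n15 (fail-walked)
[15] read 'b'  n15⇒n15 (fail-walked)
[16] read 'c'  n15⇒n1 (fail-walked)
[17] read 'd'  n1⇒n23
[18] read 'a'  n23⇒n24  → match P2@[18:18]
[19] read 'd'  n24⇒n25  → match P7@[16:19]
[20] read 'd'  n25⇒n13 (fail-walked)
[21] read 'c'  n13⇒n1 (fail-walked)
[22] read 'd'  n1⇒n23
[23] read 'a'  n23⇒n24  → match P2@[23:23]
[24] read 'd'  n24⇒n25  → match P7@[21:24]
[25] read 'c'  n25⇒n1 (fail-walked)
[26] read 'c'  n1⇒n17
[27] read 'd'  n17⇒n18
[28] read 'a'  n18⇒n19  → match P2@[28:28]
[29] read 'd'  n19⇒n20  → match P5@[25:29],P7@[26:29]
[30] read 'b'  n20⇒n8 (fail-walked)
[31] read 'a'  n8⇒n16 (fail-walked)  → match P2@[31:31],P4@[30:31]
[32] read 'a'  n16⇒n12 (fail-walked)  → match P2@[32:32]
[33] read 'd'  n12⇒n7 (fail-walked)
[34] read 'd'  n7⇒n13
[35] read 'd'  n13⇒n13 (fail-walked)
[36] read 'a'  n13⇒n12 (fail-walked)  → match P2@[36:36]
[37] read 'a'  n12⇒n12 (fail-walked)  → match P2@[37:37]
[38] read 'd'  n12⇒n7 (fail-walked)
[39] read 'c'  n7⇒n1 (fail-walked)
[40] read 'b'  n1⇒n2
[41] read 'a'  n2⇒n16 (fail-walked)  → match P2@[41:41],P4@[40:41]
[42] read 'c'  n16⇒n1 (fail-walked)
[43] read 'b'  n1⇒n2
[44] read 'c'  n2⇒n3
[45] read 'c'  n3⇒n4
[46] read 'c'  n4⇒n5
[47] read 'a'  n5⇒n6  → match P0@[42:47],P2@[47:47]
[48] read 'd'  n6⇒n7 (fail-walked)
[49] read 'd'  n7⇒n13
[50] read 'd'  n13⇒n13 (fail-walked)
[51] read 'b'  n13⇒n14  → match P3@[49:51]
[52] read 'd'  n14⇒n9 (fail-walked)
[53] read 'b'  n9⇒n8 (fail-walked)
[54] read 'a'  n8⇒n16 (fail-walked)  → match P2@[54:54],P4@[53:54]
[55] read 'c'  n16⇒n1 (fail-walked)
[56] read 'c'  n1⇒n17
[57] read 'd'  n17⇒n18
[58] read 'a'  n18⇒n19  → match P2@[58:58]
[59] read 'd'  n19⇒n20  → match P5@[55:59],P7@[56:59]
[60] read 'd'  n20⇒n13 (fail-walked)
[61] read 'b'  n13⇒n14  → match P3@[59:61]
[62] read 'c'  n14⇒n21 (fail-walked)
[63] read 'd'  n21⇒n22  → match P6@[60:63]
[64] read 'd'  n22⇒n13 (fail-walked)
[65] read 'a'  n13⇒n12 (fail-walked)  → match P2@[65:65]
[66] read 'a'  n12⇒n12 (fail-walked)  → match P2@[66:66]
[67] read 'c'  n12⇒n1 (fail-walked)
[68] read 'c'  n1⇒n17
[69] read 'd'  n17⇒n18
[70] read 'b'  n18⇒n8 (fail-walked)
[71] read 'd'  n8⇒n9
[72] read 'a'  n9⇒n10  → match P2@[72:72]
[73] read 'a'  n10⇒n11  → match P1@[69:73],P2@[73:73]
[74] read 'c'  n11⇒n1 (fail-walked)
[75] read 'd'  n1⇒n23
[76] read 'd'  n23⇒n13 (fail-walked)
[77] read 'b'  n13⇒n14  → match P3@[75:77]
[78] read 'c'  n14⇒n21 (fail-walked)

All matches (sorted): [[4,3],[6,2],[6,4],[13,0],[13,2],[18,2],[19,7],[23,2],[24,7],[28,2],[29,5],[29,7],[31,2],[31,4],[32,2],[36,2],[37,2],[41,2],[41,4],[47,0],[47,2],[51,3],[54,2],[54,4],[58,2],[59,5],[59,7],[61,3],[63,6],[65,2],[66,2],[72,2],[73,1],[73,2],[77,3]]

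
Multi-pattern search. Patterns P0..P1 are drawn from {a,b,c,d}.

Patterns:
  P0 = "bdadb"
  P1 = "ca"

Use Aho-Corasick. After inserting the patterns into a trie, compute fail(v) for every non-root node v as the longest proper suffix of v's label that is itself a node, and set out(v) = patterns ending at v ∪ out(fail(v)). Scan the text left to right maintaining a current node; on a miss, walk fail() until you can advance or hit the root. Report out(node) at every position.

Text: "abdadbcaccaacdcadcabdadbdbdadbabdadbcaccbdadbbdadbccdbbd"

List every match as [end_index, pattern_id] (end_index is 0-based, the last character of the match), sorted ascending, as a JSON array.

Build automaton:
Trie nodes:
  n0 'ε': b→1 c→6
  n1 'b': d→2
  n2 'bd': a→3
  n3 'bda': d→4
  n4 'bdad': b→5
  n5 'bdadb': ·  [P0 ends]
  n6 'c': a→7
  n7 'ca': ·  [P1 ends]

BFS fail/out derivation:
  n1('b'): parent n0 fail=0; on 'b' 0 → fail=0;  out ∅∪∅=∅
  n6('c'): parent n0 fail=0; on 'c' 0 → fail=0;  out ∅∪∅=∅
  n2('bd'): parent n1 fail=0; on 'd' 0 → fail=0;  out ∅∪∅=∅
  n7('ca'): parent n6 fail=0; on 'a' 0 → fail=0;  out {1}∪∅={1}
  n3('bda'): parent n2 fail=0; on 'a' 0 → fail=0;  out ∅∪∅=∅
  n4('bdad'): parent n3 fail=0; on 'd' 0 → fail=0;  out ∅∪∅=∅
  n5('bdadb'): parent n4 fail=0; on 'b' 0 → fail=1;  out {0}∪∅={0}

Run:
pos 0 'a': at 0
pos 1 'b': at 1
pos 2 'd': at 2
pos 3 'a': at 3
pos 4 'd': at 4
pos 5 'b': at 5  emit P0@[1:5]
pos 6 'c': at 6 ·f
pos 7 'a': at 7  emit P1@[6:7]
pos 8 'c': at 6 ·f
pos 9 'c': at 6 ·f
pos 10 'a': at 7  emit P1@[9:10]
pos 11 'a': at 0 ·f
pos 12 'c': at 6
pos 13 'd': at 0 ·f
pos 14 'c': at 6
pos 15 'a': at 7  emit P1@[14:15]
pos 16 'd': at 0 ·f
pos 17 'c': at 6
pos 18 'a': at 7  emit P1@[17:18]
pos 19 'b': at 1 ·f
pos 20 'd': at 2
pos 21 'a': at 3
pos 22 'd': at 4
pos 23 'b': at 5  emit P0@[19:23]
pos 24 'd': at 2 ·f
pos 25 'b': at 1 ·f
pos 26 'd': at 2
pos 27 'a': at 3
pos 28 'd': at 4
pos 29 'b': at 5  emit P0@[25:29]
pos 30 'a': at 0 ·f
pos 31 'b': at 1
pos 32 'd': at 2
pos 33 'a': at 3
pos 34 'd': at 4
pos 35 'b': at 5  emit P0@[31:35]
pos 36 'c': at 6 ·f
pos 37 'a': at 7  emit P1@[36:37]
pos 38 'c': at 6 ·f
pos 39 'c': at 6 ·f
pos 40 'b': at 1 ·f
pos 41 'd': at 2
pos 42 'a': at 3
pos 43 'd': at 4
pos 44 'b': at 5  emit P0@[40:44]
pos 45 'b': at 1 ·f
pos 46 'd': at 2
pos 47 'a': at 3
pos 48 'd': at 4
pos 49 'b': at 5  emit P0@[45:49]
pos 50 'c': at 6 ·f
pos 51 'c': at 6 ·f
pos 52 'd': at 0 ·f
pos 53 'b': at 1
pos 54 'b': at 1 ·f
pos 55 'd': at 2

All matches (sorted): [[5,0],[7,1],[10,1],[15,1],[18,1],[23,0],[29,0],[35,0],[37,1],[44,0],[49,0]]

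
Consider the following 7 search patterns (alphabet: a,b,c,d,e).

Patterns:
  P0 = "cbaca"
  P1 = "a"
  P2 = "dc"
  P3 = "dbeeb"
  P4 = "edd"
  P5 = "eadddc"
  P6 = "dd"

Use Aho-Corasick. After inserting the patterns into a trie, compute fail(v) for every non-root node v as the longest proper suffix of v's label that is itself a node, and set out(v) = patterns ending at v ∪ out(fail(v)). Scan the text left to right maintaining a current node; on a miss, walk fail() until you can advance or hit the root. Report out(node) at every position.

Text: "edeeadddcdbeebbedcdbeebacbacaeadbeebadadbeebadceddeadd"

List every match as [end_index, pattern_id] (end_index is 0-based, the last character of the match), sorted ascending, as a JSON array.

Build:
Trie nodes:
  0='ε' goto a→6 c→1 d→7 e→13
  1='c' goto b→2
  2='cb' goto a→3
  3='cba' goto c→4
  4='cbac' goto a→5
  5='cbaca' goto ·  ←P0
  6='a' goto ·  ←P1
  7='d' goto b→9 c→8 d→21
  8='dc' goto ·  ←P2
  9='db' goto e→10
  10='dbe' goto e→11
  11='dbee' goto b→12
  12='dbeeb' goto ·  ←P3
  13='e' goto a→16 d→14
  14='ed' goto d→15
  15='edd' goto ·  ←P4
  16='ea' goto d→17
  17='ead' goto d→18
  18='eadd' goto d→19
  19='eaddd' goto c→20
  20='eadddc' goto ·  ←P5
  21='dd' goto ·  ←P6

BFS fail/out derivation:
  n1('c'): parent n0 fail=0; on 'c' 0 → fail=0;  out ∅∪∅=∅
  n6('a'): parent n0 fail=0; on 'a' 0 → fail=0;  out {1}∪∅={1}
  n7('d'): parent n0 fail=0; on 'd' 0 → fail=0;  out ∅∪∅=∅
  n13('e'): parent n0 fail=0; on 'e' 0 → fail=0;  out ∅∪∅=∅
  n2('cb'): parent n1 fail=0; on 'b' 0 → fail=0;  out ∅∪∅=∅
  n8('dc'): parent n7 fail=0; on 'c' 0 → fail=1;  out {2}∪∅={2}
  n9('db'): parent n7 fail=0; on 'b' 0 → fail=0;  out ∅∪∅=∅
  n14('ed'): parent n13 fail=0; on 'd' 0 → fail=7;  out ∅∪∅=∅
  n16('ea'): parent n13 fail=0; on 'a' 0 → fail=6;  out ∅∪{1}={1}
  n21('dd'): parent n7 fail=0; on 'd' 0 → fail=7;  out {6}∪∅={6}
  n3('cba'): parent n2 fail=0; on 'a' 0 → fail=6;  out ∅∪{1}={1}
  n10('dbe'): parent n9 fail=0; on 'e' 0 → fail=13;  out ∅∪∅=∅
  n15('edd'): parent n14 fail=7; on 'd' 7 → fail=21;  out {4}∪{6}={4,6}
  n17('ead'): parent n16 fail=6; on 'd' 6→0 → fail=7;  out ∅∪∅=∅
  n4('cbac'): parent n3 fail=6; on 'c' 6→0 → fail=1;  out ∅∪∅=∅
  n11('dbee'): parent n10 fail=13; on 'e' 13→0 → fail=13;  out ∅∪∅=∅
  n18('eadd'): parent n17 fail=7; on 'd' 7 → fail=21;  out ∅∪{6}={6}
  n5('cbaca'): parent n4 fail=1; on 'a' 1→0 → fail=6;  out {0}∪{1}={0,1}
  n12('dbeeb'): parent n11 fail=13; on 'b' 13→0 → fail=0;  out {3}∪∅={3}
  n19('eaddd'): parent n18 fail=21; on 'd' 21→7 → fail=21;  out ∅∪{6}={6}
  n20('eadddc'): parent n19 fail=21; on 'c' 21→7 → fail=8;  out {5}∪{2}={2,5}

Run:
pos 0 'e': at 13
pos 1 'd': at 14
pos 2 'e': at 13 (fail-walked)
pos 3 'e': at 13 (fail-walked)
pos 4 'a': at 16  → match P1@[4:4]
pos 5 'd': at 17
pos 6 'd': at 18  → match P6@[5:6]
pos 7 'd': at 19  → match P6@[6:7]
pos 8 'c': at 20  → match P2@[7:8],P5@[3:8]
pos 9 'd': at 7 (fail-walked)
pos 10 'b': at 9
pos 11 'e': at 10
pos 12 'e': at 11
pos 13 'b': at 12  → match P3@[9:13]
pos 14 'b': at 0 (fail-walked)
pos 15 'e': at 13
pos 16 'd': at 14
pos 17 'c': at 8 (fail-walked)  → match P2@[16:17]
pos 18 'd': at 7 (fail-walked)
pos 19 'b': at 9
pos 20 'e': at 10
pos 21 'e': at 11
pos 22 'b': at 12  → match P3@[18:22]
pos 23 'a': at 6 (fail-walked)  → match P1@[23:23]
pos 24 'c': at 1 (fail-walked)
pos 25 'b': at 2
pos 26 'a': at 3  → match P1@[26:26]
pos 27 'c': at 4
pos 28 'a': at 5  → match P0@[24:28],P1@[28:28]
pos 29 'e': at 13 (fail-walked)
pos 30 'a': at 16  → match P1@[30:30]
pos 31 'd': at 17
pos 32 'b': at 9 (fail-walked)
pos 33 'e': at 10
pos 34 'e': at 11
pos 35 'b': at 12  → match P3@[31:35]
pos 36 'a': at 6 (fail-walked)  → match P1@[36:36]
pos 37 'd': at 7 (fail-walked)
pos 38 'a': at 6 (fail-walked)  → match P1@[38:38]
pos 39 'd': at 7 (fail-walked)
pos 40 'b': at 9
pos 41 'e': at 10
pos 42 'e': at 11
pos 43 'b': at 12  → match P3@[39:43]
pos 44 'a': at 6 (fail-walked)  → match P1@[44:44]
pos 45 'd': at 7 (fail-walked)
pos 46 'c': at 8  → match P2@[45:46]
pos 47 'e': at 13 (fail-walked)
pos 48 'd': at 14
pos 49 'd': at 15  → match P4@[47:49],P6@[48:49]
pos 50 'e': at 13 (fail-walked)
pos 51 'a': at 16  → match P1@[51:51]
pos 52 'd': at 17
pos 53 'd': at 18  → match P6@[52:53]

Matches: [[4,1],[6,6],[7,6],[8,2],[8,5],[13,3],[17,2],[22,3],[23,1],[26,1],[28,0],[28,1],[30,1],[35,3],[36,1],[38,1],[43,3],[44,1],[46,2],[49,4],[49,6],[51,1],[53,6]]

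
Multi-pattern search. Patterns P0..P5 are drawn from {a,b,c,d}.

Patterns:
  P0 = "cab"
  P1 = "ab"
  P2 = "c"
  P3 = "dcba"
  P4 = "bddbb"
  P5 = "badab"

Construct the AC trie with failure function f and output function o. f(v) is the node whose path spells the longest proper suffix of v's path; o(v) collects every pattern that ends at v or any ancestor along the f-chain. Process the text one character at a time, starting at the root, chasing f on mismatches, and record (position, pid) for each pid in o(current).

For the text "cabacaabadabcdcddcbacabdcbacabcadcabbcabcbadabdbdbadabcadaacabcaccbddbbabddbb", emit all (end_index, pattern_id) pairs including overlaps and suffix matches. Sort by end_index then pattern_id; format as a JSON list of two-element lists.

Build:
Trie (insert patterns):
  0='ε' goto a→4 b→10 c→1 d→6
  1='c' goto a→2  ←P2
  2='ca' goto b→3
  3='cab' goto ·  ←P0
  4='a' goto b→5
  5='ab' goto ·  ←P1
  6='d' goto c→7
  7='dc' goto b→8
  8='dcb' goto a→9
  9='dcba' goto ·  ←P3
  10='b' goto a→15 d→11
  11='bd' goto d→12
  12='bdd' goto b→13
  13='bddb' goto b→14
  14='bddbb' goto ·  ←P4
  15='ba' goto d→16
  16='bad' goto a→17
  17='bada' goto b→18
  18='badab' goto ·  ←P5

BFS fail/out derivation:
  fail(1) 'c': from fail(0)=0 chase 'c': 0 ⇒ 0;  out={2}∪out(0)={2}
  fail(4) 'a': from fail(0)=0 chase 'a': 0 ⇒ 0;  out=∅∪out(0)=∅
  fail(6) 'd': from fail(0)=0 chase 'd': 0 ⇒ 0;  out=∅∪out(0)=∅
  fail(10) 'b': from fail(0)=0 chase 'b': 0 ⇒ 0;  out=∅∪out(0)=∅
  fail(2) 'ca': from fail(1)=0 chase 'a': 0 ⇒ 4;  out=∅∪out(4)=∅
  fail(5) 'ab': from fail(4)=0 chase 'b': 0 ⇒ 10;  out={1}∪out(10)={1}
  fail(7) 'dc': from fail(6)=0 chase 'c': 0 ⇒ 1;  out=∅∪out(1)={2}
  fail(11) 'bd': from fail(10)=0 chase 'd': 0 ⇒ 6;  out=∅∪out(6)=∅
  fail(15) 'ba': from fail(10)=0 chase 'a': 0 ⇒ 4;  out=∅∪out(4)=∅
  fail(3) 'cab': from fail(2)=4 chase 'b': 4 ⇒ 5;  out={0}∪out(5)={0,1}
  fail(8) 'dcb': from fail(7)=1 chase 'b': 1→0 ⇒ 10;  out=∅∪out(10)=∅
  fail(12) 'bdd': from fail(11)=6 chase 'd': 6→0 ⇒ 6;  out=∅∪out(6)=∅
  fail(16) 'bad': from fail(15)=4 chase 'd': 4→0 ⇒ 6;  out=∅∪out(6)=∅
  fail(9) 'dcba': from fail(8)=10 chase 'a': 10 ⇒ 15;  out={3}∪out(15)={3}
  fail(13) 'bddb': from fail(12)=6 chase 'b': 6→0 ⇒ 10;  out=∅∪out(10)=∅
  fail(17) 'bada': from fail(16)=6 chase 'a': 6→0 ⇒ 4;  out=∅∪out(4)=∅
  fail(14) 'bddbb': from fail(13)=10 chase 'b': 10→0 ⇒ 10;  out={4}∪out(10)={4}
  fail(18) 'badab': from fail(17)=4 chase 'b': 4 ⇒ 5;  out={5}∪out(5)={1,5}

Text stream:
[0] read 'c'  n0⇒n1  emit P2@[0:0]
[1] read 'a'  n1⇒n2
[2] read 'b'  n2⇒n3  emit P0@[0:2],P1@[1:2]
[3] read 'a'  n3⇒n15 (fail-walked)
[4] read 'c'  n15⇒n1 (fail-walked)  emit P2@[4:4]
[5] read 'a'  n1⇒n2
[6] read 'a'  n2⇒n4 (fail-walked)
[7] read 'b'  n4⇒n5  emit P1@[6:7]
[8] read 'a'  n5⇒n15 (fail-walked)
[9] read 'd'  n15⇒n16
[10] read 'a'  n16⇒n17
[11] read 'b'  n17⇒n18  emit P1@[10:11],P5@[7:11]
[12] read 'c'  n18⇒n1 (fail-walked)  emit P2@[12:12]
[13] read 'd'  n1⇒n6 (fail-walked)
[14] read 'c'  n6⇒n7  emit P2@[14:14]
[15] read 'd'  n7⇒n6 (fail-walked)
[16] read 'd'  n6⇒n6 (fail-walked)
[17] read 'c'  n6⇒n7  emit P2@[17:17]
[18] read 'b'  n7⇒n8
[19] read 'a'  n8⇒n9  emit P3@[16:19]
[20] read 'c'  n9⇒n1 (fail-walked)  emit P2@[20:20]
[21] read 'a'  n1⇒n2
[22] read 'b'  n2⇒n3  emit P0@[20:22],P1@[21:22]
[23] read 'd'  n3⇒n11 (fail-walked)
[24] read 'c'  n11⇒n7 (fail-walked)  emit P2@[24:24]
[25] read 'b'  n7⇒n8
[26] read 'a'  n8⇒n9  emit P3@[23:26]
[27] read 'c'  n9⇒n1 (fail-walked)  emit P2@[27:27]
[28] read 'a'  n1⇒n2
[29] read 'b'  n2⇒n3  emit P0@[27:29],P1@[28:29]
[30] read 'c'  n3⇒n1 (fail-walked)  emit P2@[30:30]
[31] read 'a'  n1⇒n2
[32] read 'd'  n2⇒n6 (fail-walked)
[33] read 'c'  n6⇒n7  emit P2@[33:33]
[34] read 'a'  n7⇒n2 (fail-walked)
[35] read 'b'  n2⇒n3  emit P0@[33:35],P1@[34:35]
[36] read 'b'  n3⇒n10 (fail-walked)
[37] read 'c'  n10⇒n1 (fail-walked)  emit P2@[37:37]
[38] read 'a'  n1⇒n2
[39] read 'b'  n2⇒n3  emit P0@[37:39],P1@[38:39]
[40] read 'c'  n3⇒n1 (fail-walked)  emit P2@[40:40]
[41] read 'b'  n1⇒n10 (fail-walked)
[42] read 'a'  n10⇒n15
[43] read 'd'  n15⇒n16
[44] read 'a'  n16⇒n17
[45] read 'b'  n17⇒n18  emit P1@[44:45],P5@[41:45]
[46] read 'd'  n18⇒n11 (fail-walked)
[47] read 'b'  n11⇒n10 (fail-walked)
[48] read 'd'  n10⇒n11
[49] read 'b'  n11⇒n10 (fail-walked)
[50] read 'a'  n10⇒n15
[51] read 'd'  n15⇒n16
[52] read 'a'  n16⇒n17
[53] read 'b'  n17⇒n18  emit P1@[52:53],P5@[49:53]
[54] read 'c'  n18⇒n1 (fail-walked)  emit P2@[54:54]
[55] read 'a'  n1⇒n2
[56] read 'd'  n2⇒n6 (fail-walked)
[57] read 'a'  n6⇒n4 (fail-walked)
[58] read 'a'  n4⇒n4 (fail-walked)
[59] read 'c'  n4⇒n1 (fail-walked)  emit P2@[59:59]
[60] read 'a'  n1⇒n2
[61] read 'b'  n2⇒n3  emit P0@[59:61],P1@[60:61]
[62] read 'c'  n3⇒n1 (fail-walked)  emit P2@[62:62]
[63] read 'a'  n1⇒n2
[64] read 'c'  n2⇒n1 (fail-walked)  emit P2@[64:64]
[65] read 'c'  n1⇒n1 (fail-walked)  emit P2@[65:65]
[66] read 'b'  n1⇒n10 (fail-walked)
[67] read 'd'  n10⇒n11
[68] read 'd'  n11⇒n12
[69] read 'b'  n12⇒n13
[70] read 'b'  n13⇒n14  emit P4@[66:70]
[71] read 'a'  n14⇒n15 (fail-walked)
[72] read 'b'  n15⇒n5 (fail-walked)  emit P1@[71:72]
[73] read 'd'  n5⇒n11 (fail-walked)
[74] read 'd'  n11⇒n12
[75] read 'b'  n12⇒n13
[76] read 'b'  n13⇒n14  emit P4@[72:76]

Matches: [[0,2],[2,0],[2,1],[4,2],[7,1],[11,1],[11,5],[12,2],[14,2],[17,2],[19,3],[20,2],[22,0],[22,1],[24,2],[26,3],[27,2],[29,0],[29,1],[30,2],[33,2],[35,0],[35,1],[37,2],[39,0],[39,1],[40,2],[45,1],[45,5],[53,1],[53,5],[54,2],[59,2],[61,0],[61,1],[62,2],[64,2],[65,2],[70,4],[72,1],[76,4]]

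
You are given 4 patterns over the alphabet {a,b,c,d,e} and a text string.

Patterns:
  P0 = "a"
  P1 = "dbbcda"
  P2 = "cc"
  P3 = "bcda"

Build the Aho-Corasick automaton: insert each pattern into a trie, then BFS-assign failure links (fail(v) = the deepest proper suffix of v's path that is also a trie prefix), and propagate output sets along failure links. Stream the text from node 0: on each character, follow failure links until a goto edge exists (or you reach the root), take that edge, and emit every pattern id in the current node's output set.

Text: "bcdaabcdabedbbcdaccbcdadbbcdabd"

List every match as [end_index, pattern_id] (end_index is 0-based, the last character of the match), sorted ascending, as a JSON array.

Construct AC machine:
Trie (insert patterns):
  n0 'ε': a→1 b→10 c→8 d→2
  n1 'a': ·  ←P0
  n2 'd': b→3
  n3 'db': b→4
  n4 'dbb': c→5
  n5 'dbbc': d→6
  n6 'dbbcd': a→7
  n7 'dbbcda': ·  ←P1
  n8 'c': c→9
  n9 'cc': ·  ←P2
  n10 'b': c→11
  n11 'bc': d→12
  n12 'bcd': a→13
  n13 'bcda': ·  ←P3

Failure links (BFS by depth):
  n1('a'): parent n0 fail=0; on 'a' 0 → fail=0;  out {0}∪∅={0}
  n2('d'): parent n0 fail=0; on 'd' 0 → fail=0;  out ∅∪∅=∅
  n8('c'): parent n0 fail=0; on 'c' 0 → fail=0;  out ∅∪∅=∅
  n10('b'): parent n0 fail=0; on 'b' 0 → fail=0;  out ∅∪∅=∅
  n3('db'): parent n2 fail=0; on 'b' 0 → fail=10;  out ∅∪∅=∅
  n9('cc'): parent n8 fail=0; on 'c' 0 → fail=8;  out {2}∪∅={2}
  n11('bc'): parent n10 fail=0; on 'c' 0 → fail=8;  out ∅∪∅=∅
  n4('dbb'): parent n3 fail=10; on 'b' 10→0 → fail=10;  out ∅∪∅=∅
  n12('bcd'): parent n11 fail=8; on 'd' 8→0 → fail=2;  out ∅∪∅=∅
  n5('dbbc'): parent n4 fail=10; on 'c' 10 → fail=11;  out ∅∪∅=∅
  n13('bcda'): parent n12 fail=2; on 'a' 2→0 → fail=1;  out {3}∪{0}={0,3}
  n6('dbbcd'): parent n5 fail=11; on 'd' 11 → fail=12;  out ∅∪∅=∅
  n7('dbbcda'): parent n6 fail=12; on 'a' 12 → fail=13;  out {1}∪{0,3}={0,1,3}

Scan:
i=0 'b': node 0→10
i=1 'c': node 10→11
i=2 'd': node 11→12
i=3 'a': node 12→13  emit P0@[3:3],P3@[0:3]
i=4 'a': node 13→1 (fail-walked)  emit P0@[4:4]
i=5 'b': node 1→10 (fail-walked)
i=6 'c': node 10→11
i=7 'd': node 11→12
i=8 'a': node 12→13  emit P0@[8:8],P3@[5:8]
i=9 'b': node 13→10 (fail-walked)
i=10 'e': node 10→0 (fail-walked)
i=11 'd': node 0→2
i=12 'b': node 2→3
i=13 'b': node 3→4
i=14 'c': node 4→5
i=15 'd': node 5→6
i=16 'a': node 6→7  emit P0@[16:16],P1@[11:16],P3@[13:16]
i=17 'c': node 7→8 (fail-walked)
i=18 'c': node 8→9  emit P2@[17:18]
i=19 'b': node 9→10 (fail-walked)
i=20 'c': node 10→11
i=21 'd': node 11→12
i=22 'a': node 12→13  emit P0@[22:22],P3@[19:22]
i=23 'd': node 13→2 (fail-walked)
i=24 'b': node 2→3
i=25 'b': node 3→4
i=26 'c': node 4→5
i=27 'd': node 5→6
i=28 'a': node 6→7  emit P0@[28:28],P1@[23:28],P3@[25:28]
i=29 'b': node 7→10 (fail-walked)
i=30 'd': node 10→2 (fail-walked)

All matches (sorted): [[3,0],[3,3],[4,0],[8,0],[8,3],[16,0],[16,1],[16,3],[18,2],[22,0],[22,3],[28,0],[28,1],[28,3]]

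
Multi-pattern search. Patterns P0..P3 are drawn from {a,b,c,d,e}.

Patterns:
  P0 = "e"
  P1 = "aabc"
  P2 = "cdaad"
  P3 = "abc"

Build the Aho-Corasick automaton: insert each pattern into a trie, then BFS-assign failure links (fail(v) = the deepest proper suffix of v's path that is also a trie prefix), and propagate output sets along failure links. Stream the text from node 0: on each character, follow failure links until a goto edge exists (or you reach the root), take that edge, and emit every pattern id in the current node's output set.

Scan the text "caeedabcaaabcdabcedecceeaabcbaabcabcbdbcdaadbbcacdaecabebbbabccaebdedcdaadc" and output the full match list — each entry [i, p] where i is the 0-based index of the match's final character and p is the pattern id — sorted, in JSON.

Build automaton:
Trie nodes:
  0='ε' goto a→2 c→6 e→1
  1='e' goto ·  ←P0
  2='a' goto a→3 b→11
  3='aa' goto b→4
  4='aab' goto c→5
  5='aabc' goto ·  ←P1
  6='c' goto d→7
  7='cd' goto a→8
  8='cda' goto a→9
  9='cdaa' goto d→10
  10='cdaad' goto ·  ←P2
  11='ab' goto c→12
  12='abc' goto ·  ←P3

BFS fail/out derivation:
  n1('e'): parent n0 fail=0; on 'e' 0 → fail=0;  out {0}∪∅={0}
  n2('a'): parent n0 fail=0; on 'a' 0 → fail=0;  out ∅∪∅=∅
  n6('c'): parent n0 fail=0; on 'c' 0 → fail=0;  out ∅∪∅=∅
  n3('aa'): parent n2 fail=0; on 'a' 0 → fail=2;  out ∅∪∅=∅
  n7('cd'): parent n6 fail=0; on 'd' 0 → fail=0;  out ∅∪∅=∅
  n11('ab'): parent n2 fail=0; on 'b' 0 → fail=0;  out ∅∪∅=∅
  n4('aab'): parent n3 fail=2; on 'b' 2 → fail=11;  out ∅∪∅=∅
  n8('cda'): parent n7 fail=0; on 'a' 0 → fail=2;  out ∅∪∅=∅
  n12('abc'): parent n11 fail=0; on 'c' 0 → fail=6;  out {3}∪∅={3}
  n5('aabc'): parent n4 fail=11; on 'c' 11 → fail=12;  out {1}∪{3}={1,3}
  n9('cdaa'): parent n8 fail=2; on 'a' 2 → fail=3;  out ∅∪∅=∅
  n10('cdaad'): parent n9 fail=3; on 'd' 3→2→0 → fail=0;  out {2}∪∅={2}

Text stream:
pos 0 'c': at 6
pos 1 'a': at 2 ·f
pos 2 'e': at 1 ·f  ** P0@[2:2]
pos 3 'e': at 1 ·f  ** P0@[3:3]
pos 4 'd': at 0 ·f
pos 5 'a': at 2
pos 6 'b': at 11
pos 7 'c': at 12  ** P3@[5:7]
pos 8 'a': at 2 ·f
pos 9 'a': at 3
pos 10 'a': at 3 ·f
pos 11 'b': at 4
pos 12 'c': at 5  ** P1@[9:12],P3@[10:12]
pos 13 'd': at 7 ·f
pos 14 'a': at 8
pos 15 'b': at 11 ·f
pos 16 'c': at 12  ** P3@[14:16]
pos 17 'e': at 1 ·f  ** P0@[17:17]
pos 18 'd': at 0 ·f
pos 19 'e': at 1  ** P0@[19:19]
pos 20 'c': at 6 ·f
pos 21 'c': at 6 ·f
pos 22 'e': at 1 ·f  ** P0@[22:22]
pos 23 'e': at 1 ·f  ** P0@[23:23]
pos 24 'a': at 2 ·f
pos 25 'a': at 3
pos 26 'b': at 4
pos 27 'c': at 5  ** P1@[24:27],P3@[25:27]
pos 28 'b': at 0 ·f
pos 29 'a': at 2
pos 30 'a': at 3
pos 31 'b': at 4
pos 32 'c': at 5  ** P1@[29:32],P3@[30:32]
pos 33 'a': at 2 ·f
pos 34 'b': at 11
pos 35 'c': at 12  ** P3@[33:35]
pos 36 'b': at 0 ·f
pos 37 'd': at 0
pos 38 'b': at 0
pos 39 'c': at 6
pos 40 'd': at 7
pos 41 'a': at 8
pos 42 'a': at 9
pos 43 'd': at 10  ** P2@[39:43]
pos 44 'b': at 0 ·f
pos 45 'b': at 0
pos 46 'c': at 6
pos 47 'a': at 2 ·f
pos 48 'c': at 6 ·f
pos 49 'd': at 7
pos 50 'a': at 8
pos 51 'e': at 1 ·f  ** P0@[51:51]
pos 52 'c': at 6 ·f
pos 53 'a': at 2 ·f
pos 54 'b': at 11
pos 55 'e': at 1 ·f  ** P0@[55:55]
pos 56 'b': at 0 ·f
pos 57 'b': at 0
pos 58 'b': at 0
pos 59 'a': at 2
pos 60 'b': at 11
pos 61 'c': at 12  ** P3@[59:61]
pos 62 'c': at 6 ·f
pos 63 'a': at 2 ·f
pos 64 'e': at 1 ·f  ** P0@[64:64]
pos 65 'b': at 0 ·f
pos 66 'd': at 0
pos 67 'e': at 1  ** P0@[67:67]
pos 68 'd': at 0 ·f
pos 69 'c': at 6
pos 70 'd': at 7
pos 71 'a': at 8
pos 72 'a': at 9
pos 73 'd': at 10  ** P2@[69:73]
pos 74 'c': at 6 ·f

Matches: [[2,0],[3,0],[7,3],[12,1],[12,3],[16,3],[17,0],[19,0],[22,0],[23,0],[27,1],[27,3],[32,1],[32,3],[35,3],[43,2],[51,0],[55,0],[61,3],[64,0],[67,0],[73,2]]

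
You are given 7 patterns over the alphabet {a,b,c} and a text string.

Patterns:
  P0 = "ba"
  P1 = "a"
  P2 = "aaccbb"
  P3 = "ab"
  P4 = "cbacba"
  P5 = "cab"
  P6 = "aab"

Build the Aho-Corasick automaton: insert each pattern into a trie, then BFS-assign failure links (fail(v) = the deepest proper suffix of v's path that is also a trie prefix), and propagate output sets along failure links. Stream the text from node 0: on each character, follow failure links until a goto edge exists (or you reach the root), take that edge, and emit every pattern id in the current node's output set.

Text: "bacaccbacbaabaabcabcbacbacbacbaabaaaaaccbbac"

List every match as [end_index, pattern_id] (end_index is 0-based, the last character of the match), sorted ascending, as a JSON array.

Construct AC machine:
Trie nodes:
  0='ε' goto a→3 b→1 c→10
  1='b' goto a→2
  2='ba' goto ·  [P0 ends]
  3='a' goto a→4 b→9  [P1 ends]
  4='aa' goto b→18 c→5
  5='aac' goto c→6
  6='aacc' goto b→7
  7='aaccb' goto b→8
  8='aaccbb' goto ·  [P2 ends]
  9='ab' goto ·  [P3 ends]
  10='c' goto a→16 b→11
  11='cb' goto a→12
  12='cba' goto c→13
  13='cbac' goto b→14
  14='cbacb' goto a→15
  15='cbacba' goto ·  [P4 ends]
  16='ca' goto b→17
  17='cab' goto ·  [P5 ends]
  18='aab' goto ·  [P6 ends]

Failure links (BFS by depth):
  fail(1) 'b': from fail(0)=0 chase 'b': 0 ⇒ 0;  out=∅∪out(0)=∅
  fail(3) 'a': from fail(0)=0 chase 'a': 0 ⇒ 0;  out={1}∪out(0)={1}
  fail(10) 'c': from fail(0)=0 chase 'c': 0 ⇒ 0;  out=∅∪out(0)=∅
  fail(2) 'ba': from fail(1)=0 chase 'a': 0 ⇒ 3;  out={0}∪out(3)={0,1}
  fail(4) 'aa': from fail(3)=0 chase 'a': 0 ⇒ 3;  out=∅∪out(3)={1}
  fail(9) 'ab': from fail(3)=0 chase 'b': 0 ⇒ 1;  out={3}∪out(1)={3}
  fail(11) 'cb': from fail(10)=0 chase 'b': 0 ⇒ 1;  out=∅∪out(1)=∅
  fail(16) 'ca': from fail(10)=0 chase 'a': 0 ⇒ 3;  out=∅∪out(3)={1}
  fail(5) 'aac': from fail(4)=3 chase 'c': 3→0 ⇒ 10;  out=∅∪out(10)=∅
  fail(12) 'cba': from fail(11)=1 chase 'a': 1 ⇒ 2;  out=∅∪out(2)={0,1}
  fail(17) 'cab': from fail(16)=3 chase 'b': 3 ⇒ 9;  out={5}∪out(9)={3,5}
  fail(18) 'aab': from fail(4)=3 chase 'b': 3 ⇒ 9;  out={6}∪out(9)={3,6}
  fail(6) 'aacc': from fail(5)=10 chase 'c': 10→0 ⇒ 10;  out=∅∪out(10)=∅
  fail(13) 'cbac': from fail(12)=2 chase 'c': 2→3→0 ⇒ 10;  out=∅∪out(10)=∅
  fail(7) 'aaccb': from fail(6)=10 chase 'b': 10 ⇒ 11;  out=∅∪out(11)=∅
  fail(14) 'cbacb': from fail(13)=10 chase 'b': 10 ⇒ 11;  out=∅∪out(11)=∅
  fail(8) 'aaccbb': from fail(7)=11 chase 'b': 11→1→0 ⇒ 1;  out={2}∪out(1)={2}
  fail(15) 'cbacba': from fail(14)=11 chase 'a': 11 ⇒ 12;  out={4}∪out(12)={0,1,4}

Text stream:
pos 0 'b': at 1
pos 1 'a': at 2  emit P0@[0:1],P1@[1:1]
pos 2 'c': at 10 (via fail)
pos 3 'a': at 16  emit P1@[3:3]
pos 4 'c': at 10 (via fail)
pos 5 'c': at 10 (via fail)
pos 6 'b': at 11
pos 7 'a': at 12  emit P0@[6:7],P1@[7:7]
pos 8 'c': at 13
pos 9 'b': at 14
pos 10 'a': at 15  emit P0@[9:10],P1@[10:10],P4@[5:10]
pos 11 'a': at 4 (via fail)  emit P1@[11:11]
pos 12 'b': at 18  emit P3@[11:12],P6@[10:12]
pos 13 'a': at 2 (via fail)  emit P0@[12:13],P1@[13:13]
pos 14 'a': at 4 (via fail)  emit P1@[14:14]
pos 15 'b': at 18  emit P3@[14:15],P6@[13:15]
pos 16 'c': at 10 (via fail)
pos 17 'a': at 16  emit P1@[17:17]
pos 18 'b': at 17  emit P3@[17:18],P5@[16:18]
pos 19 'c': at 10 (via fail)
pos 20 'b': at 11
pos 21 'a': at 12  emit P0@[20:21],P1@[21:21]
pos 22 'c': at 13
pos 23 'b': at 14
pos 24 'a': at 15  emit P0@[23:24],P1@[24:24],P4@[19:24]
pos 25 'c': at 13 (via fail)
pos 26 'b': at 14
pos 27 'a': at 15  emit P0@[26:27],P1@[27:27],P4@[22:27]
pos 28 'c': at 13 (via fail)
pos 29 'b': at 14
pos 30 'a': at 15  emit P0@[29:30],P1@[30:30],P4@[25:30]
pos 31 'a': at 4 (via fail)  emit P1@[31:31]
pos 32 'b': at 18  emit P3@[31:32],P6@[30:32]
pos 33 'a': at 2 (via fail)  emit P0@[32:33],P1@[33:33]
pos 34 'a': at 4 (via fail)  emit P1@[34:34]
pos 35 'a': at 4 (via fail)  emit P1@[35:35]
pos 36 'a': at 4 (via fail)  emit P1@[36:36]
pos 37 'a': at 4 (via fail)  emit P1@[37:37]
pos 38 'c': at 5
pos 39 'c': at 6
pos 40 'b': at 7
pos 41 'b': at 8  emit P2@[36:41]
pos 42 'a': at 2 (via fail)  emit P0@[41:42],P1@[42:42]
pos 43 'c': at 10 (via fail)

Result: [[1,0],[1,1],[3,1],[7,0],[7,1],[10,0],[10,1],[10,4],[11,1],[12,3],[12,6],[13,0],[13,1],[14,1],[15,3],[15,6],[17,1],[18,3],[18,5],[21,0],[21,1],[24,0],[24,1],[24,4],[27,0],[27,1],[27,4],[30,0],[30,1],[30,4],[31,1],[32,3],[32,6],[33,0],[33,1],[34,1],[35,1],[36,1],[37,1],[41,2],[42,0],[42,1]]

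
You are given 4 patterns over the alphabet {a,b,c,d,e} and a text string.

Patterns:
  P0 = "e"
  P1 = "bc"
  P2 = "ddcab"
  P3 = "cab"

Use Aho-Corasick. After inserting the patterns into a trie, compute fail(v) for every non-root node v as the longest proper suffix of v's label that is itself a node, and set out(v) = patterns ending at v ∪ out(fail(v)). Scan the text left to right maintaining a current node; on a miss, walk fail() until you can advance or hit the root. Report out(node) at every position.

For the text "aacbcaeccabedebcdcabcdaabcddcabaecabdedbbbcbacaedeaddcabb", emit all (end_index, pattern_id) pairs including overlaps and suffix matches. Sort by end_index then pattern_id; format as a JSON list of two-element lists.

Build:
Trie nodes:
  0='ε' goto b→2 c→9 d→4 e→1
  1='e' goto ·  ←P0
  2='b' goto c→3
  3='bc' goto ·  ←P1
  4='d' goto d→5
  5='dd' goto c→6
  6='ddc' goto a→7
  7='ddca' goto b→8
  8='ddcab' goto ·  ←P2
  9='c' goto a→10
  10='ca' goto b→11
  11='cab' goto ·  ←P3

BFS fail/out derivation:
  n1('e'): parent n0 fail=0; on 'e' 0 → fail=0;  out {0}∪∅={0}
  n2('b'): parent n0 fail=0; on 'b' 0 → fail=0;  out ∅∪∅=∅
  n4('d'): parent n0 fail=0; on 'd' 0 → fail=0;  out ∅∪∅=∅
  n9('c'): parent n0 fail=0; on 'c' 0 → fail=0;  out ∅∪∅=∅
  n3('bc'): parent n2 fail=0; on 'c' 0 → fail=9;  out {1}∪∅={1}
  n5('dd'): parent n4 fail=0; on 'd' 0 → fail=4;  out ∅∪∅=∅
  n10('ca'): parent n9 fail=0; on 'a' 0 → fail=0;  out ∅∪∅=∅
  n6('ddc'): parent n5 fail=4; on 'c' 4→0 → fail=9;  out ∅∪∅=∅
  n11('cab'): parent n10 fail=0; on 'b' 0 → fail=2;  out {3}∪∅={3}
  n7('ddca'): parent n6 fail=9; on 'a' 9 → fail=10;  out ∅∪∅=∅
  n8('ddcab'): parent n7 fail=10; on 'b' 10 → fail=11;  out {2}∪{3}={2,3}

Text stream:
pos 0 'a': at 0
pos 1 'a': at 0
pos 2 'c': at 9
pos 3 'b': at 2 (fail-walked)
pos 4 'c': at 3  emit P1@[3:4]
pos 5 'a': at 10 (fail-walked)
pos 6 'e': at 1 (fail-walked)  emit P0@[6:6]
pos 7 'c': at 9 (fail-walked)
pos 8 'c': at 9 (fail-walked)
pos 9 'a': at 10
pos 10 'b': at 11  emit P3@[8:10]
pos 11 'e': at 1 (fail-walked)  emit P0@[11:11]
pos 12 'd': at 4 (fail-walked)
pos 13 'e': at 1 (fail-walked)  emit P0@[13:13]
pos 14 'b': at 2 (fail-walked)
pos 15 'c': at 3  emit P1@[14:15]
pos 16 'd': at 4 (fail-walked)
pos 17 'c': at 9 (fail-walked)
pos 18 'a': at 10
pos 19 'b': at 11  emit P3@[17:19]
pos 20 'c': at 3 (fail-walked)  emit P1@[19:20]
pos 21 'd': at 4 (fail-walked)
pos 22 'a': at 0 (fail-walked)
pos 23 'a': at 0
pos 24 'b': at 2
pos 25 'c': at 3  emit P1@[24:25]
pos 26 'd': at 4 (fail-walked)
pos 27 'd': at 5
pos 28 'c': at 6
pos 29 'a': at 7
pos 30 'b': at 8  emit P2@[26:30],P3@[28:30]
pos 31 'a': at 0 (fail-walked)
pos 32 'e': at 1  emit P0@[32:32]
pos 33 'c': at 9 (fail-walked)
pos 34 'a': at 10
pos 35 'b': at 11  emit P3@[33:35]
pos 36 'd': at 4 (fail-walked)
pos 37 'e': at 1 (fail-walked)  emit P0@[37:37]
pos 38 'd': at 4 (fail-walked)
pos 39 'b': at 2 (fail-walked)
pos 40 'b': at 2 (fail-walked)
pos 41 'b': at 2 (fail-walked)
pos 42 'c': at 3  emit P1@[41:42]
pos 43 'b': at 2 (fail-walked)
pos 44 'a': at 0 (fail-walked)
pos 45 'c': at 9
pos 46 'a': at 10
pos 47 'e': at 1 (fail-walked)  emit P0@[47:47]
pos 48 'd': at 4 (fail-walked)
pos 49 'e': at 1 (fail-walked)  emit P0@[49:49]
pos 50 'a': at 0 (fail-walked)
pos 51 'd': at 4
pos 52 'd': at 5
pos 53 'c': at 6
pos 54 'a': at 7
pos 55 'b': at 8  emit P2@[51:55],P3@[53:55]
pos 56 'b': at 2 (fail-walked)

All matches (sorted): [[4,1],[6,0],[10,3],[11,0],[13,0],[15,1],[19,3],[20,1],[25,1],[30,2],[30,3],[32,0],[35,3],[37,0],[42,1],[47,0],[49,0],[55,2],[55,3]]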